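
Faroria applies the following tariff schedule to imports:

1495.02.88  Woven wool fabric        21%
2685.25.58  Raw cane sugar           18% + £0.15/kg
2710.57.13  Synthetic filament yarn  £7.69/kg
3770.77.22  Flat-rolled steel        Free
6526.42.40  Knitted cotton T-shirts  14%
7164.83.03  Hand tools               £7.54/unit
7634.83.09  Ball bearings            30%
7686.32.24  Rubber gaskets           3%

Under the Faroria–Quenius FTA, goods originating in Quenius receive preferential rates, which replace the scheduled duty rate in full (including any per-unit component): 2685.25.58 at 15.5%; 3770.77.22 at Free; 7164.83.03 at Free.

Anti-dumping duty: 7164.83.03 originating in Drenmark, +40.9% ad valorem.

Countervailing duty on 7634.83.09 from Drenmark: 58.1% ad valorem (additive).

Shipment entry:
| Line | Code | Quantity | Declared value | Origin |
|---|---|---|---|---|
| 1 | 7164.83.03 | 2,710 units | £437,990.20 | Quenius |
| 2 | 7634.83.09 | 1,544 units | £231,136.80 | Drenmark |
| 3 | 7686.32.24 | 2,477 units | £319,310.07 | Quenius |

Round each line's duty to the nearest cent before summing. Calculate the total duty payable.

£213,210.82

Line 1 (7164.83.03, Quenius, 2,710 units, £437,990.20):
Base rate for 7164.83.03 is £7.54/unit.
Origin Quenius qualifies under the Faroria–Quenius agreement and 7164.83.03 is covered: preferential rate Free applies instead.
The additional-duty order on 7164.83.03 targets Drenmark, not Quenius; it does not apply.
Duty = £437,990.20 × 0% = £0.00.
Line 2 (7634.83.09, Drenmark, 1,544 units, £231,136.80):
Base rate for 7634.83.09 is 30%.
Additional duty on 7634.83.09 from Drenmark: +58.1%. Applied ad valorem rate: 30% + 58.1% = 88.1%.
Duty = £231,136.80 × 88.1% = £203,631.52.
Line 3 (7686.32.24, Quenius, 2,477 units, £319,310.07):
Base rate for 7686.32.24 is 3%.
Origin Quenius is the FTA partner but 7686.32.24 is not on the preference list; base rate stands.
Duty = £319,310.07 × 3% = £9,579.30.
Total = £0.00 + £203,631.52 + £9,579.30 = £213,210.82.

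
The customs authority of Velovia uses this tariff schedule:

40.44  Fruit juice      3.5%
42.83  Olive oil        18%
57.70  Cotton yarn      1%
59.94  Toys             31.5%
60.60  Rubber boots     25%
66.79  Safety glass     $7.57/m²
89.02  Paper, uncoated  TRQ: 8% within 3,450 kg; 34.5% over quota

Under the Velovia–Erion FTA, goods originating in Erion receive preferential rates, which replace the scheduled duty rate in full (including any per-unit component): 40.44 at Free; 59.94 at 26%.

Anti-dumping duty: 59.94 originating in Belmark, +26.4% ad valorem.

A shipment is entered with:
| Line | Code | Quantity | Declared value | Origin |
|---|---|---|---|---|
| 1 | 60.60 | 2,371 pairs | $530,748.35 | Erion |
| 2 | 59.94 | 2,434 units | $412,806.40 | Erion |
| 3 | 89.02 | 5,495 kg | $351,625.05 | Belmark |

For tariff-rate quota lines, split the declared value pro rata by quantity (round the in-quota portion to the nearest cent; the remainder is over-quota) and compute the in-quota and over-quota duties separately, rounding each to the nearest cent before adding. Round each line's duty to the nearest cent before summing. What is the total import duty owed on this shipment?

$302,824.53

Line 1 (60.60, Erion, 2,371 pairs, $530,748.35):
Base rate for 60.60 is 25%.
Origin Erion is the FTA partner but 60.60 is not on the preference list; base rate stands.
Duty = $530,748.35 × 25% = $132,687.09.
Line 2 (59.94, Erion, 2,434 units, $412,806.40):
Base rate for 59.94 is 31.5%.
Origin Erion qualifies under the Velovia–Erion agreement and 59.94 is covered: preferential rate 26% applies instead.
The additional-duty order on 59.94 targets Belmark, not Erion; it does not apply.
Duty = $412,806.40 × 26% = $107,329.66.
Line 3 (89.02, Belmark, 5,495 kg, $351,625.05):
Code 89.02 is under a tariff-rate quota (threshold 3,450 kg). In-quota: 3,450 kg at 8%; over-quota: 2,045 kg at 34.5%.
Pro-rata value split: in-quota = $351,625.05 × 3,450/5,495 = $220,765.50; over-quota = $351,625.05 − $220,765.50 = $130,859.55.
In-quota duty = $220,765.50 × 8% = $17,661.24. Over-quota duty = $130,859.55 × 34.5% = $45,146.54.
Line duty = $17,661.24 + $45,146.54 = $62,807.78.
Total = $132,687.09 + $107,329.66 + $62,807.78 = $302,824.53.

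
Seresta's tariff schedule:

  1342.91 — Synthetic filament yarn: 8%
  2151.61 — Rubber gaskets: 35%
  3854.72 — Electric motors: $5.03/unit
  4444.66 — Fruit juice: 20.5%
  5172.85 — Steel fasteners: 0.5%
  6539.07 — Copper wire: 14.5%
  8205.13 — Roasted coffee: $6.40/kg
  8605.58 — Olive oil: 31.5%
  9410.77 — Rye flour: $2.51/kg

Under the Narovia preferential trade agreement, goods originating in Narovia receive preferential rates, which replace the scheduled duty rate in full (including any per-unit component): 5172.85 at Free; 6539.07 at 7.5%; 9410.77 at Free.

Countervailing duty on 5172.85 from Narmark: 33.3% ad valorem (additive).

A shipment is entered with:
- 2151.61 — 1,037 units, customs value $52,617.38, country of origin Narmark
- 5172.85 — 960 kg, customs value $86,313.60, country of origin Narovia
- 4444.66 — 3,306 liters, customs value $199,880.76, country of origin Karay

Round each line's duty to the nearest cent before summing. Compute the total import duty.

$59,391.64

Line 1 (2151.61, Narmark, 1,037 units, $52,617.38):
Base rate for 2151.61 is 35%.
Duty = $52,617.38 × 35% = $18,416.08.
Line 2 (5172.85, Narovia, 960 kg, $86,313.60):
Base rate for 5172.85 is 0.5%.
Origin Narovia qualifies under the Seresta–Narovia agreement and 5172.85 is covered: preferential rate Free applies instead.
The additional-duty order on 5172.85 targets Narmark, not Narovia; it does not apply.
Duty = $86,313.60 × 0% = $0.00.
Line 3 (4444.66, Karay, 3,306 liters, $199,880.76):
Base rate for 4444.66 is 20.5%.
Duty = $199,880.76 × 20.5% = $40,975.56.
Total = $18,416.08 + $0.00 + $40,975.56 = $59,391.64.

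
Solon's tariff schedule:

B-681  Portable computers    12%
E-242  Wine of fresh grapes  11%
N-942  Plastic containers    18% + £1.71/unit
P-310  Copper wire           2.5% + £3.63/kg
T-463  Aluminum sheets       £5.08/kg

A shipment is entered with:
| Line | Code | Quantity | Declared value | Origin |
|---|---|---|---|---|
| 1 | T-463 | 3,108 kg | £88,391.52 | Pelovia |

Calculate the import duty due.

Line 1 (T-463, Pelovia, 3,108 kg, £88,391.52):
Base rate for T-463 is £5.08/kg.
Duty = 3,108 × £5.08 = £15,788.64.

£15,788.64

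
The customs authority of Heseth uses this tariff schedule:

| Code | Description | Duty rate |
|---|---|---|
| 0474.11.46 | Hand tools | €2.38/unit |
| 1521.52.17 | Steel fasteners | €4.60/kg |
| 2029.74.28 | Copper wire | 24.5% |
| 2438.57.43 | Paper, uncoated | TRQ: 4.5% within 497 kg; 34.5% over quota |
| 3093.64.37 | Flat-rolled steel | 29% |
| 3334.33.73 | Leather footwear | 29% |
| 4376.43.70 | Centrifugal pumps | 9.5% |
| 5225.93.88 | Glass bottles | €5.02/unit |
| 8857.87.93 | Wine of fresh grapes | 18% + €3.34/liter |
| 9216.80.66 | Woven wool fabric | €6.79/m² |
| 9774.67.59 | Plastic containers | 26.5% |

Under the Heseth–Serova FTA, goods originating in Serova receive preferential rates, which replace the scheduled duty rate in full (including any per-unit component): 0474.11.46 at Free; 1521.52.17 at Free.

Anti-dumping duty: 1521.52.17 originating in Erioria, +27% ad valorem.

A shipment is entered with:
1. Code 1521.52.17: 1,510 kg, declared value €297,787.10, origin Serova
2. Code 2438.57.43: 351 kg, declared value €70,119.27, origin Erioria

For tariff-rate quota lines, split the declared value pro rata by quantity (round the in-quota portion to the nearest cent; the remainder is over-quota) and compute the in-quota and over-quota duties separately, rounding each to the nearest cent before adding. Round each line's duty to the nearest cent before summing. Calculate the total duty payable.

€3,155.37

Line 1 (1521.52.17, Serova, 1,510 kg, €297,787.10):
Base rate for 1521.52.17 is €4.60/kg.
Origin Serova qualifies under the Heseth–Serova agreement and 1521.52.17 is covered: preferential rate Free applies instead.
The additional-duty order on 1521.52.17 targets Erioria, not Serova; it does not apply.
Duty = €297,787.10 × 0% = €0.00.
Line 2 (2438.57.43, Erioria, 351 kg, €70,119.27):
Code 2438.57.43 is under a tariff-rate quota (threshold 497 kg). Quantity 351 kg is within the quota, so the in-quota rate 4.5% applies to the full value.
Duty = €70,119.27 × 4.5% = €3,155.37.
Total = €0.00 + €3,155.37 = €3,155.37.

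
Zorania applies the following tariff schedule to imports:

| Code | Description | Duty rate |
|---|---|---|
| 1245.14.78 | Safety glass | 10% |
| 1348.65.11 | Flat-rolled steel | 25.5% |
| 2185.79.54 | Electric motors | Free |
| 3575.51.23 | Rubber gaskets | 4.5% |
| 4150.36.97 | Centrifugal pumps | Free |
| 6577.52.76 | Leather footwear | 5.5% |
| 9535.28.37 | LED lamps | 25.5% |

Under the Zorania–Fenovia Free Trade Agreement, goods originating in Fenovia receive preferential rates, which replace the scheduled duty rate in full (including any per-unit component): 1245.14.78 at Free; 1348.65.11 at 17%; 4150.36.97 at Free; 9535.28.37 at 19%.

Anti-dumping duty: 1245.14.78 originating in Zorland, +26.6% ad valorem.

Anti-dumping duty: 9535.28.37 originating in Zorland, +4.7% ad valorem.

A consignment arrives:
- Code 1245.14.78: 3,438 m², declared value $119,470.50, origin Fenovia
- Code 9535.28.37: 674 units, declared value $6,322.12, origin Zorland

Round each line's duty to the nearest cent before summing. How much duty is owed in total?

Line 1 (1245.14.78, Fenovia, 3,438 m², $119,470.50):
Base rate for 1245.14.78 is 10%.
Origin Fenovia qualifies under the Zorania–Fenovia agreement and 1245.14.78 is covered: preferential rate Free applies instead.
The additional-duty order on 1245.14.78 targets Zorland, not Fenovia; it does not apply.
Duty = $119,470.50 × 0% = $0.00.
Line 2 (9535.28.37, Zorland, 674 units, $6,322.12):
Base rate for 9535.28.37 is 25.5%.
9535.28.37 has an FTA preferential rate, but origin Zorland is not Fenovia; base rate stands.
Additional duty on 9535.28.37 from Zorland: +4.7%. Applied ad valorem rate: 25.5% + 4.7% = 30.2%.
Duty = $6,322.12 × 30.2% = $1,909.28.
Total = $0.00 + $1,909.28 = $1,909.28.

$1,909.28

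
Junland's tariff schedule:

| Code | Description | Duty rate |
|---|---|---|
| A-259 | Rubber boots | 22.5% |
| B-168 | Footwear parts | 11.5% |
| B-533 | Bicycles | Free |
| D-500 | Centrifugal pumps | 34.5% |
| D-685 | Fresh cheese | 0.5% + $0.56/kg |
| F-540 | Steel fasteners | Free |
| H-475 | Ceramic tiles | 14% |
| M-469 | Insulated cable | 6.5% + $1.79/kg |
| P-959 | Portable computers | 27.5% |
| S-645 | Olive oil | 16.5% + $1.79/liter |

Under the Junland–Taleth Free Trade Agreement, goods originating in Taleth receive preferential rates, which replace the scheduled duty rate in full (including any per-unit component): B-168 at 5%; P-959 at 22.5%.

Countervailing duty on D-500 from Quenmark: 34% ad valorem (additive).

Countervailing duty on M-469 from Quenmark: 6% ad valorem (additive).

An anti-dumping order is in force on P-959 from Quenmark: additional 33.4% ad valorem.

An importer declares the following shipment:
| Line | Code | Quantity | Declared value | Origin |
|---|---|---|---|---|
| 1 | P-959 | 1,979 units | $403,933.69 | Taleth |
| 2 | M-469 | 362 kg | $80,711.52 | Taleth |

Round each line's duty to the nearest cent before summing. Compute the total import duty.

$96,779.31

Line 1 (P-959, Taleth, 1,979 units, $403,933.69):
Base rate for P-959 is 27.5%.
Origin Taleth qualifies under the Junland–Taleth agreement and P-959 is covered: preferential rate 22.5% applies instead.
The additional-duty order on P-959 targets Quenmark, not Taleth; it does not apply.
Duty = $403,933.69 × 22.5% = $90,885.08.
Line 2 (M-469, Taleth, 362 kg, $80,711.52):
Base rate for M-469 is 6.5% + $1.79/kg.
Origin Taleth is the FTA partner but M-469 is not on the preference list; base rate stands.
The additional-duty order on M-469 targets Quenmark, not Taleth; it does not apply.
Duty = $80,711.52 × 6.5% + 362 × $1.79 = $5,894.23.
Total = $90,885.08 + $5,894.23 = $96,779.31.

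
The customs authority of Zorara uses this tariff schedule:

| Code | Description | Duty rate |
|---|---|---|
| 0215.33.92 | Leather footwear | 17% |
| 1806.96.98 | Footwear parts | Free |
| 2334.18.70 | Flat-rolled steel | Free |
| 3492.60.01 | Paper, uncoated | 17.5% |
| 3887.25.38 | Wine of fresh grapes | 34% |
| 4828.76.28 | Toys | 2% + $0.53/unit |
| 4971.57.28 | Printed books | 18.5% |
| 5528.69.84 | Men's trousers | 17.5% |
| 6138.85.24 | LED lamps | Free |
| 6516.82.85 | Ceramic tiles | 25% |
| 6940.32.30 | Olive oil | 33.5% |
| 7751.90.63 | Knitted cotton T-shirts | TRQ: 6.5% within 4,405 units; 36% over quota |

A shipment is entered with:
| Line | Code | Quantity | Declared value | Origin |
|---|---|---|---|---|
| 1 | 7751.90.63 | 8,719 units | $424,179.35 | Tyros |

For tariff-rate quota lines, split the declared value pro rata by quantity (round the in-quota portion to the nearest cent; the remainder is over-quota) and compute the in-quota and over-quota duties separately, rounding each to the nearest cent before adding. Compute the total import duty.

Line 1 (7751.90.63, Tyros, 8,719 units, $424,179.35):
Code 7751.90.63 is under a tariff-rate quota (threshold 4,405 units). In-quota: 4,405 units at 6.5%; over-quota: 4,314 units at 36%.
Pro-rata value split: in-quota = $424,179.35 × 4,405/8,719 = $214,303.25; over-quota = $424,179.35 − $214,303.25 = $209,876.10.
In-quota duty = $214,303.25 × 6.5% = $13,929.71. Over-quota duty = $209,876.10 × 36% = $75,555.40.
Line duty = $13,929.71 + $75,555.40 = $89,485.11.

$89,485.11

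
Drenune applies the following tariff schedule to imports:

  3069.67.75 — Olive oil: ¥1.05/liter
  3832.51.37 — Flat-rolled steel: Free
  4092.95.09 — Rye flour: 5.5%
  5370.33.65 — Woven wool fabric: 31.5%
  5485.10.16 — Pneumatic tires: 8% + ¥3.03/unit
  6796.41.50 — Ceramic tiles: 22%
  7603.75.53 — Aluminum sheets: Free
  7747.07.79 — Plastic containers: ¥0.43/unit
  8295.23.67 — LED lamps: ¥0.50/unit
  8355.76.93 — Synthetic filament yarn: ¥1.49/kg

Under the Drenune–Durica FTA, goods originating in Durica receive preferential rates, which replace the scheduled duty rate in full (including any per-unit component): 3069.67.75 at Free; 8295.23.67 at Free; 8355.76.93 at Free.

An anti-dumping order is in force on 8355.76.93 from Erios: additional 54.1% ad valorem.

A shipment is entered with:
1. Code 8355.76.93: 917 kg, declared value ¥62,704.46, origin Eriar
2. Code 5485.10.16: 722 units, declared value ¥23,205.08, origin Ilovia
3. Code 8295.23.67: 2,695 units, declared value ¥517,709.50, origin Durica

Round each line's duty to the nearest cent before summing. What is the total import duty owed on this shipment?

Line 1 (8355.76.93, Eriar, 917 kg, ¥62,704.46):
Base rate for 8355.76.93 is ¥1.49/kg.
8355.76.93 has an FTA preferential rate, but origin Eriar is not Durica; base rate stands.
The additional-duty order on 8355.76.93 targets Erios, not Eriar; it does not apply.
Duty = 917 × ¥1.49 = ¥1,366.33.
Line 2 (5485.10.16, Ilovia, 722 units, ¥23,205.08):
Base rate for 5485.10.16 is 8% + ¥3.03/unit.
Duty = ¥23,205.08 × 8% + 722 × ¥3.03 = ¥4,044.07.
Line 3 (8295.23.67, Durica, 2,695 units, ¥517,709.50):
Base rate for 8295.23.67 is ¥0.50/unit.
Origin Durica qualifies under the Drenune–Durica agreement and 8295.23.67 is covered: preferential rate Free applies instead.
Duty = ¥517,709.50 × 0% = ¥0.00.
Total = ¥1,366.33 + ¥4,044.07 + ¥0.00 = ¥5,410.40.

¥5,410.40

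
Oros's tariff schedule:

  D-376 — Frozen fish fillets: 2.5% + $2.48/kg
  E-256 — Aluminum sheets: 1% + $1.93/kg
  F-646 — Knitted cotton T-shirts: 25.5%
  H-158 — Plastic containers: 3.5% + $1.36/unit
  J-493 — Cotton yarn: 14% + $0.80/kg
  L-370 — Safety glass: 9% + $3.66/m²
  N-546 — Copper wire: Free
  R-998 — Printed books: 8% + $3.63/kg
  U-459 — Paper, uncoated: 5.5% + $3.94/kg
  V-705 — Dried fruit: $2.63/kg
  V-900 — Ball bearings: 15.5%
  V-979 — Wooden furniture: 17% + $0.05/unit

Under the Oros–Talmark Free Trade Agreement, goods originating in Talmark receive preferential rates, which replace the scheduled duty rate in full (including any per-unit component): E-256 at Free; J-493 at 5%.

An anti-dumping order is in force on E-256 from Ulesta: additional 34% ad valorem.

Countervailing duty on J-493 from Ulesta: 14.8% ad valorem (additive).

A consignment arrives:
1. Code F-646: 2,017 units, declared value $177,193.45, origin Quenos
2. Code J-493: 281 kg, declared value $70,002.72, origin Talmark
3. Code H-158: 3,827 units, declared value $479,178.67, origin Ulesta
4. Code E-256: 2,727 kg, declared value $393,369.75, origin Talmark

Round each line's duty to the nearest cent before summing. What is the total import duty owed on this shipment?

Line 1 (F-646, Quenos, 2,017 units, $177,193.45):
Base rate for F-646 is 25.5%.
Duty = $177,193.45 × 25.5% = $45,184.33.
Line 2 (J-493, Talmark, 281 kg, $70,002.72):
Base rate for J-493 is 14% + $0.80/kg.
Origin Talmark qualifies under the Oros–Talmark agreement and J-493 is covered: preferential rate 5% applies instead.
The additional-duty order on J-493 targets Ulesta, not Talmark; it does not apply.
Duty = $70,002.72 × 5% = $3,500.14.
Line 3 (H-158, Ulesta, 3,827 units, $479,178.67):
Base rate for H-158 is 3.5% + $1.36/unit.
Duty = $479,178.67 × 3.5% + 3,827 × $1.36 = $21,975.97.
Line 4 (E-256, Talmark, 2,727 kg, $393,369.75):
Base rate for E-256 is 1% + $1.93/kg.
Origin Talmark qualifies under the Oros–Talmark agreement and E-256 is covered: preferential rate Free applies instead.
The additional-duty order on E-256 targets Ulesta, not Talmark; it does not apply.
Duty = $393,369.75 × 0% = $0.00.
Total = $45,184.33 + $3,500.14 + $21,975.97 + $0.00 = $70,660.44.

$70,660.44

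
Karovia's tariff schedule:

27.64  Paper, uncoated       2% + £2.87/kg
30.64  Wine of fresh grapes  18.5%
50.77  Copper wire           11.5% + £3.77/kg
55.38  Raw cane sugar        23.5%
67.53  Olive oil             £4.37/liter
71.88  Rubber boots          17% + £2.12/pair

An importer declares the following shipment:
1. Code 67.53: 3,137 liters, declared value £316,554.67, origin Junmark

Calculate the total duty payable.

Line 1 (67.53, Junmark, 3,137 liters, £316,554.67):
Base rate for 67.53 is £4.37/liter.
Duty = 3,137 × £4.37 = £13,708.69.

£13,708.69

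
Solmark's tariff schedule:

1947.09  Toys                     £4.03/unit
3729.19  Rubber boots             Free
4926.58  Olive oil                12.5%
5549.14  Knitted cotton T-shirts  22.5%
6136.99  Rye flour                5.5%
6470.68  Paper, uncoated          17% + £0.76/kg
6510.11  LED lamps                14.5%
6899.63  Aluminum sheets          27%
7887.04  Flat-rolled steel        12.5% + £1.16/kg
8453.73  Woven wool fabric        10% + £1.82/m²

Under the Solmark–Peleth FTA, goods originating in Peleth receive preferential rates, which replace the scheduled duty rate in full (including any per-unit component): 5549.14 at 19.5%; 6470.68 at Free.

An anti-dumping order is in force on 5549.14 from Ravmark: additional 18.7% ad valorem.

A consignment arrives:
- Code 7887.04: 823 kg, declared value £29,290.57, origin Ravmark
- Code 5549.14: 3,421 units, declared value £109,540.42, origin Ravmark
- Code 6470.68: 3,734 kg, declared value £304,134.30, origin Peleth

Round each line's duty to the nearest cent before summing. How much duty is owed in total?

£49,746.65

Line 1 (7887.04, Ravmark, 823 kg, £29,290.57):
Base rate for 7887.04 is 12.5% + £1.16/kg.
Duty = £29,290.57 × 12.5% + 823 × £1.16 = £4,616.00.
Line 2 (5549.14, Ravmark, 3,421 units, £109,540.42):
Base rate for 5549.14 is 22.5%.
5549.14 has an FTA preferential rate, but origin Ravmark is not Peleth; base rate stands.
Additional duty on 5549.14 from Ravmark: +18.7%. Applied ad valorem rate: 22.5% + 18.7% = 41.2%.
Duty = £109,540.42 × 41.2% = £45,130.65.
Line 3 (6470.68, Peleth, 3,734 kg, £304,134.30):
Base rate for 6470.68 is 17% + £0.76/kg.
Origin Peleth qualifies under the Solmark–Peleth agreement and 6470.68 is covered: preferential rate Free applies instead.
Duty = £304,134.30 × 0% = £0.00.
Total = £4,616.00 + £45,130.65 + £0.00 = £49,746.65.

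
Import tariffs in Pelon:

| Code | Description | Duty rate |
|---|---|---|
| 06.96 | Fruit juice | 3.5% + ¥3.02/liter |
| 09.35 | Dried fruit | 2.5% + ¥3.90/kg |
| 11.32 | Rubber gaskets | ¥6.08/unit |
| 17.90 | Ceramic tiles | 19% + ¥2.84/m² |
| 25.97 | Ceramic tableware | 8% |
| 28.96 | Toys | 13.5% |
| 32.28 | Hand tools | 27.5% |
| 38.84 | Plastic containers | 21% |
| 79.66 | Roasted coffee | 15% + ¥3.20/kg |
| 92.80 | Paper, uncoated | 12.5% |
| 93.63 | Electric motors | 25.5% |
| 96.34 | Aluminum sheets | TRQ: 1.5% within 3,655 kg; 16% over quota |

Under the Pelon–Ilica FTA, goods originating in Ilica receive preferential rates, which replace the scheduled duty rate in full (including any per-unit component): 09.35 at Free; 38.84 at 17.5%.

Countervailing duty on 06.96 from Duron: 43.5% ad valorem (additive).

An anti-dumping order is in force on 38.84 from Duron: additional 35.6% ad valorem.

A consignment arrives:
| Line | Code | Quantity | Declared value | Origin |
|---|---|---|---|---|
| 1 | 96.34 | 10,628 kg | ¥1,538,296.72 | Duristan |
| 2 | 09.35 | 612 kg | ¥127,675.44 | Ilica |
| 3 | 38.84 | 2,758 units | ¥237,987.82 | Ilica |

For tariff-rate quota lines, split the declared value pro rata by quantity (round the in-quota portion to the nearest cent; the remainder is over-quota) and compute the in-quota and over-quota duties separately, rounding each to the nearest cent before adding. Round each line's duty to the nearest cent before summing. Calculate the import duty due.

Line 1 (96.34, Duristan, 10,628 kg, ¥1,538,296.72):
Code 96.34 is under a tariff-rate quota (threshold 3,655 kg). In-quota: 3,655 kg at 1.5%; over-quota: 6,973 kg at 16%.
Pro-rata value split: in-quota = ¥1,538,296.72 × 3,655/10,628 = ¥529,024.70; over-quota = ¥1,538,296.72 − ¥529,024.70 = ¥1,009,272.02.
In-quota duty = ¥529,024.70 × 1.5% = ¥7,935.37. Over-quota duty = ¥1,009,272.02 × 16% = ¥161,483.52.
Line duty = ¥7,935.37 + ¥161,483.52 = ¥169,418.89.
Line 2 (09.35, Ilica, 612 kg, ¥127,675.44):
Base rate for 09.35 is 2.5% + ¥3.90/kg.
Origin Ilica qualifies under the Pelon–Ilica agreement and 09.35 is covered: preferential rate Free applies instead.
Duty = ¥127,675.44 × 0% = ¥0.00.
Line 3 (38.84, Ilica, 2,758 units, ¥237,987.82):
Base rate for 38.84 is 21%.
Origin Ilica qualifies under the Pelon–Ilica agreement and 38.84 is covered: preferential rate 17.5% applies instead.
The additional-duty order on 38.84 targets Duron, not Ilica; it does not apply.
Duty = ¥237,987.82 × 17.5% = ¥41,647.87.
Total = ¥169,418.89 + ¥0.00 + ¥41,647.87 = ¥211,066.76.

¥211,066.76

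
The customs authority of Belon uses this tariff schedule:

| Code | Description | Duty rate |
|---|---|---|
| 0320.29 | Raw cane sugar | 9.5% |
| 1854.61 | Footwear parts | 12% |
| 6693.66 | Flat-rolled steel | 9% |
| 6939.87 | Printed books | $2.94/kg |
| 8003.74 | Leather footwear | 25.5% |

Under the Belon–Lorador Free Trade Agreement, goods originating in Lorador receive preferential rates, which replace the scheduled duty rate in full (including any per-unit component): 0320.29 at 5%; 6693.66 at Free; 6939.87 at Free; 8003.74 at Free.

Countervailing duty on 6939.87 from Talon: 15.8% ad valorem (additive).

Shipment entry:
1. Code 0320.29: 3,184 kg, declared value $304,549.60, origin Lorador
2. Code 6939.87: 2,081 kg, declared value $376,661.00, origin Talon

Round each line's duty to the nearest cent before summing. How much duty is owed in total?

Line 1 (0320.29, Lorador, 3,184 kg, $304,549.60):
Base rate for 0320.29 is 9.5%.
Origin Lorador qualifies under the Belon–Lorador agreement and 0320.29 is covered: preferential rate 5% applies instead.
Duty = $304,549.60 × 5% = $15,227.48.
Line 2 (6939.87, Talon, 2,081 kg, $376,661.00):
Base rate for 6939.87 is $2.94/kg.
6939.87 has an FTA preferential rate, but origin Talon is not Lorador; base rate stands.
Additional duty on 6939.87 from Talon: +15.8% ad valorem. Applied ad valorem rate = 15.8%.
Duty = $376,661.00 × 15.8% + 2,081 × $2.94 = $65,630.58.
Total = $15,227.48 + $65,630.58 = $80,858.06.

$80,858.06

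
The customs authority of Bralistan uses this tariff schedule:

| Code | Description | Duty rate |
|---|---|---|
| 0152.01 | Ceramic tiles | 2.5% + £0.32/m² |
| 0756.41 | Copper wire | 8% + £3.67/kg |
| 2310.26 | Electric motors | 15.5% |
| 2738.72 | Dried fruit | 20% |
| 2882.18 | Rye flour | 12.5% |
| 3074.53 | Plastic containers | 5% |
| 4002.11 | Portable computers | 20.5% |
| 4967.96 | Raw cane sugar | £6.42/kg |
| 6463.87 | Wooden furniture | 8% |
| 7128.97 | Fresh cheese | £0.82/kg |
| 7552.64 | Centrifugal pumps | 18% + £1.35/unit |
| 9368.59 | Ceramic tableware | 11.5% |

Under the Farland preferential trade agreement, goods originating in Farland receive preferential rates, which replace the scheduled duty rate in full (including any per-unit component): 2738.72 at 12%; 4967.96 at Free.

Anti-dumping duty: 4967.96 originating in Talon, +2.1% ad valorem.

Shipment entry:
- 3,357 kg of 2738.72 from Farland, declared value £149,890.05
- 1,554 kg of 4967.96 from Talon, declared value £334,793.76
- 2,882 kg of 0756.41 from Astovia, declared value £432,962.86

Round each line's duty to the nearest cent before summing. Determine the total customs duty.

£80,208.13

Line 1 (2738.72, Farland, 3,357 kg, £149,890.05):
Base rate for 2738.72 is 20%.
Origin Farland qualifies under the Bralistan–Farland agreement and 2738.72 is covered: preferential rate 12% applies instead.
Duty = £149,890.05 × 12% = £17,986.81.
Line 2 (4967.96, Talon, 1,554 kg, £334,793.76):
Base rate for 4967.96 is £6.42/kg.
4967.96 has an FTA preferential rate, but origin Talon is not Farland; base rate stands.
Additional duty on 4967.96 from Talon: +2.1% ad valorem. Applied ad valorem rate = 2.1%.
Duty = £334,793.76 × 2.1% + 1,554 × £6.42 = £17,007.35.
Line 3 (0756.41, Astovia, 2,882 kg, £432,962.86):
Base rate for 0756.41 is 8% + £3.67/kg.
Duty = £432,962.86 × 8% + 2,882 × £3.67 = £45,213.97.
Total = £17,986.81 + £17,007.35 + £45,213.97 = £80,208.13.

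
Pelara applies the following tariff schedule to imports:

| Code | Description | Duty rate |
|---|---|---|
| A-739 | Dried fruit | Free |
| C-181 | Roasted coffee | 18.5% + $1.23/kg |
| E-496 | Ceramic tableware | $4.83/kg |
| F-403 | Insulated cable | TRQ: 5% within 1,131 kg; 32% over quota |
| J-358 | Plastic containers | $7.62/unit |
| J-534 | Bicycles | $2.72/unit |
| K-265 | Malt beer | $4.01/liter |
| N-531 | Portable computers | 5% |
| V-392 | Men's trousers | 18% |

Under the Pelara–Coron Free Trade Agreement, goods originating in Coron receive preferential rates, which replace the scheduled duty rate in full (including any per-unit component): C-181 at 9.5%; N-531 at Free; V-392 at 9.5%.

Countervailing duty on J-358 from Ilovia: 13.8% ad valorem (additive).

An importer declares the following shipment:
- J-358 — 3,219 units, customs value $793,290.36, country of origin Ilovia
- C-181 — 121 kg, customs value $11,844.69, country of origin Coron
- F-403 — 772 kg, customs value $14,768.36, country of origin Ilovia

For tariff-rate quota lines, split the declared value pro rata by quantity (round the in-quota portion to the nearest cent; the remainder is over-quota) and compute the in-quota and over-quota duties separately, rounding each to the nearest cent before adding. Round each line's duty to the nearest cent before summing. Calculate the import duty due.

Line 1 (J-358, Ilovia, 3,219 units, $793,290.36):
Base rate for J-358 is $7.62/unit.
Additional duty on J-358 from Ilovia: +13.8% ad valorem. Applied ad valorem rate = 13.8%.
Duty = $793,290.36 × 13.8% + 3,219 × $7.62 = $134,002.85.
Line 2 (C-181, Coron, 121 kg, $11,844.69):
Base rate for C-181 is 18.5% + $1.23/kg.
Origin Coron qualifies under the Pelara–Coron agreement and C-181 is covered: preferential rate 9.5% applies instead.
Duty = $11,844.69 × 9.5% = $1,125.25.
Line 3 (F-403, Ilovia, 772 kg, $14,768.36):
Code F-403 is under a tariff-rate quota (threshold 1,131 kg). Quantity 772 kg is within the quota, so the in-quota rate 5% applies to the full value.
Duty = $14,768.36 × 5% = $738.42.
Total = $134,002.85 + $1,125.25 + $738.42 = $135,866.52.

$135,866.52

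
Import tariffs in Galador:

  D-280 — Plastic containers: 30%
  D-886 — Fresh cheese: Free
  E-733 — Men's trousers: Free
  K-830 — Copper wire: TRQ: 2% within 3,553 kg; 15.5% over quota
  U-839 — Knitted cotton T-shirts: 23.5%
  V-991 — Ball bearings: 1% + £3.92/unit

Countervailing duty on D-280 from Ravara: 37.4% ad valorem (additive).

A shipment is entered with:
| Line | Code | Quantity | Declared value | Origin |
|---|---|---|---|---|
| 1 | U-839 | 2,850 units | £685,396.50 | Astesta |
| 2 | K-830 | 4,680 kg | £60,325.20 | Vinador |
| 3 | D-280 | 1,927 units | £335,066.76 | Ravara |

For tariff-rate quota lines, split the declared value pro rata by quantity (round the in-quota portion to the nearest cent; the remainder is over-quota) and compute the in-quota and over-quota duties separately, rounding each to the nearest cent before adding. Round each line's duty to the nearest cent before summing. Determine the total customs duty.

Line 1 (U-839, Astesta, 2,850 units, £685,396.50):
Base rate for U-839 is 23.5%.
Duty = £685,396.50 × 23.5% = £161,068.18.
Line 2 (K-830, Vinador, 4,680 kg, £60,325.20):
Code K-830 is under a tariff-rate quota (threshold 3,553 kg). In-quota: 3,553 kg at 2%; over-quota: 1,127 kg at 15.5%.
Pro-rata value split: in-quota = £60,325.20 × 3,553/4,680 = £45,798.17; over-quota = £60,325.20 − £45,798.17 = £14,527.03.
In-quota duty = £45,798.17 × 2% = £915.96. Over-quota duty = £14,527.03 × 15.5% = £2,251.69.
Line duty = £915.96 + £2,251.69 = £3,167.65.
Line 3 (D-280, Ravara, 1,927 units, £335,066.76):
Base rate for D-280 is 30%.
Additional duty on D-280 from Ravara: +37.4%. Applied ad valorem rate: 30% + 37.4% = 67.4%.
Duty = £335,066.76 × 67.4% = £225,835.00.
Total = £161,068.18 + £3,167.65 + £225,835.00 = £390,070.83.

£390,070.83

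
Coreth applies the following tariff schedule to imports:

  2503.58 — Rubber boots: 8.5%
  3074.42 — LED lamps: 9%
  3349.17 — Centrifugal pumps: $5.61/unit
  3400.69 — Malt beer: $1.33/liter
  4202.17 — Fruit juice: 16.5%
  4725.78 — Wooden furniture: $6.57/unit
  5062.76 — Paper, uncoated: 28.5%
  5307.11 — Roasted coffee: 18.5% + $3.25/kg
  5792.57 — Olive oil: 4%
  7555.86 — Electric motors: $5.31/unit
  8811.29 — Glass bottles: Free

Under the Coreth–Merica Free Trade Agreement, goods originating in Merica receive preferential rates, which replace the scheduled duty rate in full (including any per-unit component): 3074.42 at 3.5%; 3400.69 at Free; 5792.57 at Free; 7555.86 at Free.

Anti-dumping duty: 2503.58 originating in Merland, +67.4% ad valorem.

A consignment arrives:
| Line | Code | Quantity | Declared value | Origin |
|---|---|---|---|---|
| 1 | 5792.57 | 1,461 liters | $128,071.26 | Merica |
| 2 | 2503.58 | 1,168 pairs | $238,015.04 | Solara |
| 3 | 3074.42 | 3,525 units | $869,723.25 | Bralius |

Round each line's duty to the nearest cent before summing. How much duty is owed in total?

Line 1 (5792.57, Merica, 1,461 liters, $128,071.26):
Base rate for 5792.57 is 4%.
Origin Merica qualifies under the Coreth–Merica agreement and 5792.57 is covered: preferential rate Free applies instead.
Duty = $128,071.26 × 0% = $0.00.
Line 2 (2503.58, Solara, 1,168 pairs, $238,015.04):
Base rate for 2503.58 is 8.5%.
The additional-duty order on 2503.58 targets Merland, not Solara; it does not apply.
Duty = $238,015.04 × 8.5% = $20,231.28.
Line 3 (3074.42, Bralius, 3,525 units, $869,723.25):
Base rate for 3074.42 is 9%.
3074.42 has an FTA preferential rate, but origin Bralius is not Merica; base rate stands.
Duty = $869,723.25 × 9% = $78,275.09.
Total = $0.00 + $20,231.28 + $78,275.09 = $98,506.37.

$98,506.37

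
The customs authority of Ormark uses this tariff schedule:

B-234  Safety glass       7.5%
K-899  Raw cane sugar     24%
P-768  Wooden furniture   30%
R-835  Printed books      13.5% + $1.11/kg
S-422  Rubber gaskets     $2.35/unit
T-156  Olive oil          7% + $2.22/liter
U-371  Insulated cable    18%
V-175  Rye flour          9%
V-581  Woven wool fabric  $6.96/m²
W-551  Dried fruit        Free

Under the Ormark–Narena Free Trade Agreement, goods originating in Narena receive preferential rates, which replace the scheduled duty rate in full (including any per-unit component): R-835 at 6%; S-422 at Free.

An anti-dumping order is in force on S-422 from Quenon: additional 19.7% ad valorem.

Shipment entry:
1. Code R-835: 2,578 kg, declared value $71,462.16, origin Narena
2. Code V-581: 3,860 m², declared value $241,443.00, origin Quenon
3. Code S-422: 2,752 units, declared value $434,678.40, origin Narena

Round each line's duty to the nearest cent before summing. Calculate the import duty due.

$31,153.33

Line 1 (R-835, Narena, 2,578 kg, $71,462.16):
Base rate for R-835 is 13.5% + $1.11/kg.
Origin Narena qualifies under the Ormark–Narena agreement and R-835 is covered: preferential rate 6% applies instead.
Duty = $71,462.16 × 6% = $4,287.73.
Line 2 (V-581, Quenon, 3,860 m², $241,443.00):
Base rate for V-581 is $6.96/m².
Duty = 3,860 × $6.96 = $26,865.60.
Line 3 (S-422, Narena, 2,752 units, $434,678.40):
Base rate for S-422 is $2.35/unit.
Origin Narena qualifies under the Ormark–Narena agreement and S-422 is covered: preferential rate Free applies instead.
The additional-duty order on S-422 targets Quenon, not Narena; it does not apply.
Duty = $434,678.40 × 0% = $0.00.
Total = $4,287.73 + $26,865.60 + $0.00 = $31,153.33.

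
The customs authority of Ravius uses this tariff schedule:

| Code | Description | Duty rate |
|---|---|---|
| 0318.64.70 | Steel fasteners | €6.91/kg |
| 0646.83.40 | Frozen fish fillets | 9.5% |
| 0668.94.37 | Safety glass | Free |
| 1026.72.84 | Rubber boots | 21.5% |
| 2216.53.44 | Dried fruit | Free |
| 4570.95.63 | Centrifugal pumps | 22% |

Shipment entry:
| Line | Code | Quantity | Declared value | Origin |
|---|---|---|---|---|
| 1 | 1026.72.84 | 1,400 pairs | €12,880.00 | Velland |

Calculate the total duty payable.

€2,769.20

Line 1 (1026.72.84, Velland, 1,400 pairs, €12,880.00):
Base rate for 1026.72.84 is 21.5%.
Duty = €12,880.00 × 21.5% = €2,769.20.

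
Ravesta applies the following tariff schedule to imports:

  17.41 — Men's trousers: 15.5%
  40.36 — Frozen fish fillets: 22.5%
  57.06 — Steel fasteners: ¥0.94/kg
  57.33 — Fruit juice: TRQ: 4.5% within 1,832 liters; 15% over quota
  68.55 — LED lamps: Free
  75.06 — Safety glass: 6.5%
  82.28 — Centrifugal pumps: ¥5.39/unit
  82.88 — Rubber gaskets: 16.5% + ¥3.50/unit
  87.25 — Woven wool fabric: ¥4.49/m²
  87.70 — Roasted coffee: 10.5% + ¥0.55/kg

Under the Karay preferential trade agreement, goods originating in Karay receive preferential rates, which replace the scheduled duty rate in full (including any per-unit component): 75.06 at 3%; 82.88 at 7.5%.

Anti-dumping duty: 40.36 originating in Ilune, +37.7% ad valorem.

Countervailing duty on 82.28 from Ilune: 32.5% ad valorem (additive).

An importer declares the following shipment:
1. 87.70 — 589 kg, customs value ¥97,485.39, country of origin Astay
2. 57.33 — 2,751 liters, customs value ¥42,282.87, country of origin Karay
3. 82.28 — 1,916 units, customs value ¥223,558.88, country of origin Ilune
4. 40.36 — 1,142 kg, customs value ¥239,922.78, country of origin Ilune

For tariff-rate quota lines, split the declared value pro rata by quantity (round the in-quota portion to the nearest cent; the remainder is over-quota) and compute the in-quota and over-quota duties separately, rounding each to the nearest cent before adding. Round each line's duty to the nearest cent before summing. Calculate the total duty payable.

¥241,363.16

Line 1 (87.70, Astay, 589 kg, ¥97,485.39):
Base rate for 87.70 is 10.5% + ¥0.55/kg.
Duty = ¥97,485.39 × 10.5% + 589 × ¥0.55 = ¥10,559.92.
Line 2 (57.33, Karay, 2,751 liters, ¥42,282.87):
Code 57.33 is under a tariff-rate quota (threshold 1,832 liters). In-quota: 1,832 liters at 4.5%; over-quota: 919 liters at 15%.
Pro-rata value split: in-quota = ¥42,282.87 × 1,832/2,751 = ¥28,157.84; over-quota = ¥42,282.87 − ¥28,157.84 = ¥14,125.03.
In-quota duty = ¥28,157.84 × 4.5% = ¥1,267.10. Over-quota duty = ¥14,125.03 × 15% = ¥2,118.75.
Line duty = ¥1,267.10 + ¥2,118.75 = ¥3,385.85.
Line 3 (82.28, Ilune, 1,916 units, ¥223,558.88):
Base rate for 82.28 is ¥5.39/unit.
Additional duty on 82.28 from Ilune: +32.5% ad valorem. Applied ad valorem rate = 32.5%.
Duty = ¥223,558.88 × 32.5% + 1,916 × ¥5.39 = ¥82,983.88.
Line 4 (40.36, Ilune, 1,142 kg, ¥239,922.78):
Base rate for 40.36 is 22.5%.
Additional duty on 40.36 from Ilune: +37.7%. Applied ad valorem rate: 22.5% + 37.7% = 60.2%.
Duty = ¥239,922.78 × 60.2% = ¥144,433.51.
Total = ¥10,559.92 + ¥3,385.85 + ¥82,983.88 + ¥144,433.51 = ¥241,363.16.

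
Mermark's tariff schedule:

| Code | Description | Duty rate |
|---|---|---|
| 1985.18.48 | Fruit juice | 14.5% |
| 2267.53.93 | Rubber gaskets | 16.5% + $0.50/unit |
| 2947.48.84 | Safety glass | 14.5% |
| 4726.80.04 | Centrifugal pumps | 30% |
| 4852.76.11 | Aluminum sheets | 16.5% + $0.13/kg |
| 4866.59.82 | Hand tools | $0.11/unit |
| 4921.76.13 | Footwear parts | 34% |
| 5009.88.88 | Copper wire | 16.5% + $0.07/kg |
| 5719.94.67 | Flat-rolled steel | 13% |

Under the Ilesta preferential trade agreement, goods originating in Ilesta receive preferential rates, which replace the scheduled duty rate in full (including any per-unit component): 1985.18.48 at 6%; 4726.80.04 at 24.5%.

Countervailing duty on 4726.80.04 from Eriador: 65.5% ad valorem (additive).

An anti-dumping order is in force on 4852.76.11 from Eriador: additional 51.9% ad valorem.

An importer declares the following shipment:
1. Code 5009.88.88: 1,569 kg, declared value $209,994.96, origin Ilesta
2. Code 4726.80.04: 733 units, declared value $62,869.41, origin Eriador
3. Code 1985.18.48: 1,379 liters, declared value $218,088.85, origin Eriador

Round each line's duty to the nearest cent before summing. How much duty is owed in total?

$126,422.17

Line 1 (5009.88.88, Ilesta, 1,569 kg, $209,994.96):
Base rate for 5009.88.88 is 16.5% + $0.07/kg.
Origin Ilesta is the FTA partner but 5009.88.88 is not on the preference list; base rate stands.
Duty = $209,994.96 × 16.5% + 1,569 × $0.07 = $34,759.00.
Line 2 (4726.80.04, Eriador, 733 units, $62,869.41):
Base rate for 4726.80.04 is 30%.
4726.80.04 has an FTA preferential rate, but origin Eriador is not Ilesta; base rate stands.
Additional duty on 4726.80.04 from Eriador: +65.5%. Applied ad valorem rate: 30% + 65.5% = 95.5%.
Duty = $62,869.41 × 95.5% = $60,040.29.
Line 3 (1985.18.48, Eriador, 1,379 liters, $218,088.85):
Base rate for 1985.18.48 is 14.5%.
1985.18.48 has an FTA preferential rate, but origin Eriador is not Ilesta; base rate stands.
Duty = $218,088.85 × 14.5% = $31,622.88.
Total = $34,759.00 + $60,040.29 + $31,622.88 = $126,422.17.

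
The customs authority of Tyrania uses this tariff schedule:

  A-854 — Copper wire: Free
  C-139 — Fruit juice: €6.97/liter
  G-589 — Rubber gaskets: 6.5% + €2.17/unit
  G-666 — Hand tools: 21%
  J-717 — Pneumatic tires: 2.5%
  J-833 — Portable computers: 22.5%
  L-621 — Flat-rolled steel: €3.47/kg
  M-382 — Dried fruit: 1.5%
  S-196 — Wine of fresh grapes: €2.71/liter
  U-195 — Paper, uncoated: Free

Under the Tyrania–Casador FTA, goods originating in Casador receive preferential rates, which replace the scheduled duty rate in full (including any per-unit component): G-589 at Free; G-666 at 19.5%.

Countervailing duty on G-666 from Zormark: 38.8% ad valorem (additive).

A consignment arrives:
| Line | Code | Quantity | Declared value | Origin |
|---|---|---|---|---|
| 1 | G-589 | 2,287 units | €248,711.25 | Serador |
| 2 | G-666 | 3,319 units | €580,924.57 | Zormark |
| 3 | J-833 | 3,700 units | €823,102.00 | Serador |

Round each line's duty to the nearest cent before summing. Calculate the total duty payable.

€553,719.86

Line 1 (G-589, Serador, 2,287 units, €248,711.25):
Base rate for G-589 is 6.5% + €2.17/unit.
G-589 has an FTA preferential rate, but origin Serador is not Casador; base rate stands.
Duty = €248,711.25 × 6.5% + 2,287 × €2.17 = €21,129.02.
Line 2 (G-666, Zormark, 3,319 units, €580,924.57):
Base rate for G-666 is 21%.
G-666 has an FTA preferential rate, but origin Zormark is not Casador; base rate stands.
Additional duty on G-666 from Zormark: +38.8%. Applied ad valorem rate: 21% + 38.8% = 59.8%.
Duty = €580,924.57 × 59.8% = €347,392.89.
Line 3 (J-833, Serador, 3,700 units, €823,102.00):
Base rate for J-833 is 22.5%.
Duty = €823,102.00 × 22.5% = €185,197.95.
Total = €21,129.02 + €347,392.89 + €185,197.95 = €553,719.86.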